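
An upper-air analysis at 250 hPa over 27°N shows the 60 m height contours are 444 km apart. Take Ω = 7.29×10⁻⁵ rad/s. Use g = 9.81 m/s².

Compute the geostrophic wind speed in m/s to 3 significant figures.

Coriolis parameter at 27°N:
f = 2Ω sin φ = 2 × 7.29×10⁻⁵ × sin 27° = 6.62×10⁻⁵ s⁻¹
Height gradient: |∂Z/∂n| = 60 m / 444000 m = 1.35×10⁻⁴
On a pressure surface, geostrophic balance gives V_g = (g/f)|∂Z/∂n|:
V_g = 9.81 × 1.35×10⁻⁴ / 6.62×10⁻⁵ = 20.0 m/s

20.0 m/s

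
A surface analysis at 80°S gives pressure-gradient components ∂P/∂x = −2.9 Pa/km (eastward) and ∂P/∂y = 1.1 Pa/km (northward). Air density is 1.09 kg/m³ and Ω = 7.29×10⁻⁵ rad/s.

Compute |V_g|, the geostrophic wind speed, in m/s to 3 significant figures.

19.8 m/s

Coriolis parameter at 80°S:
f = 2Ω sin φ = 2 × 7.29×10⁻⁵ × sin 80° = 1.44×10⁻⁴ s⁻¹
In the Southern Hemisphere f is negative: f = −1.44×10⁻⁴ s⁻¹.
Component geostrophic relations (x east, y north):
u_g = −(1/(fρ)) ∂P/∂y,  v_g = (1/(fρ)) ∂P/∂x
u_g = −(1.1×10⁻³)/(−1.44×10⁻⁴ × 1.09) = 7.03 m/s;  v_g = (−2.9×10⁻³)/(−1.44×10⁻⁴ × 1.09) = 18.5 m/s
|V_g| = √(u_g² + v_g²) = 19.8 m/s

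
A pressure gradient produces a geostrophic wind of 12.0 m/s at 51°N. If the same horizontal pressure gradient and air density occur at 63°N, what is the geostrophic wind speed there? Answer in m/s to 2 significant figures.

10 m/s

With the same pressure gradient and density, V_g ∝ 1/f ∝ 1/sin φ.
V₂ = V₁ · sin φ₁ / sin φ₂ = 12.0 × sin 51° / sin 63°
V₂ = 12.0 × 0.7771/0.8910 = 10 m/s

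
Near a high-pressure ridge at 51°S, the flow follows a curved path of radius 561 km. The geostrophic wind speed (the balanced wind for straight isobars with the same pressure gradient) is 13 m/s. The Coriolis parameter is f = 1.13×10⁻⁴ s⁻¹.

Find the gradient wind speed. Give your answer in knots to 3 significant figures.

35.5 knots

Around a high, pressure-gradient force acts outward with centrifugal, so Coriolis balances both:
fV = (1/ρ)|∂P/∂n| + V²/R  →  V² − fR·V + fR·V_g = 0
With fR = 1.13×10⁻⁴ × 561×10³ m = 63.4 m/s:
V = [fR − √((fR)² − 4 fR V_g)]/2 = [63.4 − √(63.4² − 4×63.4×13)]/2 = 18.3 m/s
Supergeostrophic (V > V_g = 13 m/s), as expected around a high.
Converting: 18.3 m/s × 1.944 = 35.5 knots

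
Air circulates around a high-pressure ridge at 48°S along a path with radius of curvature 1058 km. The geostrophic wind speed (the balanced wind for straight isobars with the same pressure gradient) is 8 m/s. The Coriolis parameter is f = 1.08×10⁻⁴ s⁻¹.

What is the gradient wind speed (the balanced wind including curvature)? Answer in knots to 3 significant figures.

16.8 knots

Around a high, pressure-gradient force acts outward with centrifugal, so Coriolis balances both:
fV = (1/ρ)|∂P/∂n| + V²/R  →  V² − fR·V + fR·V_g = 0
With fR = 1.08×10⁻⁴ × 1058×10³ m = 114 m/s:
V = [fR − √((fR)² − 4 fR V_g)]/2 = [114 − √(114² − 4×114×8)]/2 = 8.66 m/s
Supergeostrophic (V > V_g = 8 m/s), as expected around a high.
Converting: 8.66 m/s × 1.944 = 16.8 knots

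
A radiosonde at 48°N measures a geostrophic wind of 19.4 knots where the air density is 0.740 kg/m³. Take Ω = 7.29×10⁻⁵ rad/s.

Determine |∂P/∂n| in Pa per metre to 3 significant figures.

Coriolis parameter at 48°N:
f = 2Ω sin φ = 2 × 7.29×10⁻⁵ × sin 48° = 1.08×10⁻⁴ s⁻¹
Wind speed in SI: 19.4 knots = 9.98 m/s
Geostrophic balance rearranged: |∂P/∂n| = f ρ V_g
|∂P/∂n| = 1.08×10⁻⁴ × 0.740 × 9.98 = 8.00×10⁻⁴ Pa/m

8.00×10⁻⁴ Pa/m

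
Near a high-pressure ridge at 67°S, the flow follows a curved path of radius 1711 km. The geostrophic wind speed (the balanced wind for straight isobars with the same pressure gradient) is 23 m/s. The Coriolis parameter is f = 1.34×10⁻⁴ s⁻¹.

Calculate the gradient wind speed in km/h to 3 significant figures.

93.4 km/h

Around a high, pressure-gradient force acts outward with centrifugal, so Coriolis balances both:
fV = (1/ρ)|∂P/∂n| + V²/R  →  V² − fR·V + fR·V_g = 0
With fR = 1.34×10⁻⁴ × 1711×10³ m = 229 m/s:
V = [fR − √((fR)² − 4 fR V_g)]/2 = [229 − √(229² − 4×229×23)]/2 = 25.9 m/s
Supergeostrophic (V > V_g = 23 m/s), as expected around a high.
Converting: 25.9 m/s × 3.6 = 93.4 km/h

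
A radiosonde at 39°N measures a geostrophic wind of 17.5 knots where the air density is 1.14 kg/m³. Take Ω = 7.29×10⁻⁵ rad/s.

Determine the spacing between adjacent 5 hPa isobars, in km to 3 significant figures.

Coriolis parameter at 39°N:
f = 2Ω sin φ = 2 × 7.29×10⁻⁵ × sin 39° = 9.18×10⁻⁵ s⁻¹
Wind speed in SI: 17.5 knots = 9.00 m/s
Geostrophic balance rearranged: |∂P/∂n| = f ρ V_g
|∂P/∂n| = 9.18×10⁻⁵ × 1.14 × 9.00 = 9.42×10⁻⁴ Pa/m
Isobar spacing: Δn = ΔP/|∂P/∂n| = 500 Pa / 9.42×10⁻⁴ Pa/m = 530957 m ≈ 531 km

531 km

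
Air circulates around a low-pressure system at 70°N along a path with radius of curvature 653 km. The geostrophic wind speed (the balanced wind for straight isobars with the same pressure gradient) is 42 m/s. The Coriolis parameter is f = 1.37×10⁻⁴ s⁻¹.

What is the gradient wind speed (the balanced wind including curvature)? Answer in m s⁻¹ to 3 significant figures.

31.2 m s⁻¹

Around a low, centrifugal force acts outward with Coriolis, so pressure-gradient force balances both:
(1/ρ)|∂P/∂n| = fV + V²/R  →  V² + fR·V − fR·V_g = 0
With fR = 1.37×10⁻⁴ × 653×10³ m = 89.5 m/s:
V = [−fR + √((fR)² + 4 fR V_g)]/2 = [−89.5 + √(89.5² + 4×89.5×42)]/2 = 31.2 m/s
Subgeostrophic (V < V_g = 42 m/s), as expected around a low.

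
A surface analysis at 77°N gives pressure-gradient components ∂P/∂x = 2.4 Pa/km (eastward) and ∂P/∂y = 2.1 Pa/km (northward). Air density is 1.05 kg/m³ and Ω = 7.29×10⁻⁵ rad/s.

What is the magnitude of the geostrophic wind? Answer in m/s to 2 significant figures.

Coriolis parameter at 77°N:
f = 2Ω sin φ = 2 × 7.29×10⁻⁵ × sin 77° = 1.42×10⁻⁴ s⁻¹
Component geostrophic relations (x east, y north):
u_g = −(1/(fρ)) ∂P/∂y,  v_g = (1/(fρ)) ∂P/∂x
u_g = −(2.1×10⁻³)/(1.42×10⁻⁴ × 1.05) = −14.1 m/s;  v_g = (2.4×10⁻³)/(1.42×10⁻⁴ × 1.05) = 16.1 m/s
|V_g| = √(u_g² + v_g²) = 21.4 m/s

21 m/s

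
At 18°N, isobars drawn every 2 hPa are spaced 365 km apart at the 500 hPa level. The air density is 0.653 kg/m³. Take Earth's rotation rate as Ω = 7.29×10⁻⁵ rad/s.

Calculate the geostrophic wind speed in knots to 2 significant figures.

Coriolis parameter at 18°N:
f = 2Ω sin φ = 2 × 7.29×10⁻⁵ × sin 18° = 4.51×10⁻⁵ s⁻¹
Pressure gradient: |∂P/∂n| = 200 Pa / 365000 m = 5.48×10⁻⁴ Pa/m
Geostrophic balance (pressure-gradient force = Coriolis force):
V_g = (1/(fρ)) |∂P/∂n| = 5.48×10⁻⁴ / (4.51×10⁻⁵ × 0.653) = 18.6 m/s
Converting: 18.6 m/s × 1.944 = 36 knots

36 knots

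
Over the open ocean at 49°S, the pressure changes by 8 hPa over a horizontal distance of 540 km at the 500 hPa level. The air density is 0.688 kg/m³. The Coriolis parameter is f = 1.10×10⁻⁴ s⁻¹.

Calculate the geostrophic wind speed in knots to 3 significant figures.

38.1 knots

Pressure gradient: |∂P/∂n| = 800 Pa / 540000 m = 1.48×10⁻³ Pa/m
Geostrophic balance (pressure-gradient force = Coriolis force):
V_g = (1/(fρ)) |∂P/∂n| = 1.48×10⁻³ / (1.10×10⁻⁴ × 0.688) = 19.6 m/s
Converting: 19.6 m/s × 1.944 = 38.1 knots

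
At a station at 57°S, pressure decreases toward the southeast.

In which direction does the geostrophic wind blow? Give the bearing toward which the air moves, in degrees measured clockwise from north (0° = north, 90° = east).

045°

The pressure-gradient force points toward the southeast (bearing 135°).
Geostrophic balance: in the Southern Hemisphere the Coriolis force deflects motion to the left, so the geostrophic wind blows 90° to the left of the pressure-gradient force (low pressure on the right).
Rotating 135° by 90° counterclockwise gives 045° — the wind blows toward the northeast.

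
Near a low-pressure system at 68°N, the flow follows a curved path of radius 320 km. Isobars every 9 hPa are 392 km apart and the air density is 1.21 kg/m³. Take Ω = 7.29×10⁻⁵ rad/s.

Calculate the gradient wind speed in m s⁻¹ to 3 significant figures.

Coriolis parameter at 68°N:
f = 2Ω sin φ = 2 × 7.29×10⁻⁵ × sin 68° = 1.35×10⁻⁴ s⁻¹
Pressure gradient: |∂P/∂n| = 900 Pa / 392000 m = 2.30×10⁻³ Pa/m
Geostrophic speed: V_g = |∂P/∂n|/(fρ) = 2.30×10⁻³/(1.35×10⁻⁴ × 1.21) = 14.0 m/s
Around a low, centrifugal force acts outward with Coriolis, so pressure-gradient force balances both:
(1/ρ)|∂P/∂n| = fV + V²/R  →  V² + fR·V − fR·V_g = 0
With fR = 1.35×10⁻⁴ × 320×10³ m = 43.3 m/s:
V = [−fR + √((fR)² + 4 fR V_g)]/2 = [−43.3 + √(43.3² + 4×43.3×14)]/2 = 11.2 m/s
Subgeostrophic (V < V_g = 14 m/s), as expected around a low.

11.2 m s⁻¹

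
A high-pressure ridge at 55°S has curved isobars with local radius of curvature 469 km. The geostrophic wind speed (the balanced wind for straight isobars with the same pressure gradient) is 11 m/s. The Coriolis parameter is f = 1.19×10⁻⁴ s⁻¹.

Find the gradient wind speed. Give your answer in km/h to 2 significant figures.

Around a high, pressure-gradient force acts outward with centrifugal, so Coriolis balances both:
fV = (1/ρ)|∂P/∂n| + V²/R  →  V² − fR·V + fR·V_g = 0
With fR = 1.19×10⁻⁴ × 469×10³ m = 55.8 m/s:
V = [fR − √((fR)² − 4 fR V_g)]/2 = [55.8 − √(55.8² − 4×55.8×11)]/2 = 15.1 m/s
Supergeostrophic (V > V_g = 11 m/s), as expected around a high.
Converting: 15.1 m/s × 3.6 = 54 km/h

54 km/h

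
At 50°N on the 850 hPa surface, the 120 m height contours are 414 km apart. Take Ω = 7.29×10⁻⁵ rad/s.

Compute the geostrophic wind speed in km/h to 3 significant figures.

Coriolis parameter at 50°N:
f = 2Ω sin φ = 2 × 7.29×10⁻⁵ × sin 50° = 1.12×10⁻⁴ s⁻¹
Height gradient: |∂Z/∂n| = 120 m / 414000 m = 2.90×10⁻⁴
On a pressure surface, geostrophic balance gives V_g = (g/f)|∂Z/∂n|:
V_g = 9.81 × 2.90×10⁻⁴ / 1.12×10⁻⁴ = 25.5 m/s
Converting: 25.5 m/s × 3.6 = 91.7 km/h

91.7 km/h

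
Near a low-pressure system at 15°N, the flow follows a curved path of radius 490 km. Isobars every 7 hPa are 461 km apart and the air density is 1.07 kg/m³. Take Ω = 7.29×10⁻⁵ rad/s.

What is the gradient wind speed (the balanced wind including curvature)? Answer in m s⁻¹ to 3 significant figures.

18.7 m s⁻¹

Coriolis parameter at 15°N:
f = 2Ω sin φ = 2 × 7.29×10⁻⁵ × sin 15° = 3.77×10⁻⁵ s⁻¹
Pressure gradient: |∂P/∂n| = 700 Pa / 461000 m = 1.52×10⁻³ Pa/m
Geostrophic speed: V_g = |∂P/∂n|/(fρ) = 1.52×10⁻³/(3.77×10⁻⁵ × 1.07) = 37.6 m/s
Around a low, centrifugal force acts outward with Coriolis, so pressure-gradient force balances both:
(1/ρ)|∂P/∂n| = fV + V²/R  →  V² + fR·V − fR·V_g = 0
With fR = 3.77×10⁻⁵ × 490×10³ m = 18.5 m/s:
V = [−fR + √((fR)² + 4 fR V_g)]/2 = [−18.5 + √(18.5² + 4×18.5×37.6)]/2 = 18.7 m/s
Subgeostrophic (V < V_g = 37.6 m/s), as expected around a low.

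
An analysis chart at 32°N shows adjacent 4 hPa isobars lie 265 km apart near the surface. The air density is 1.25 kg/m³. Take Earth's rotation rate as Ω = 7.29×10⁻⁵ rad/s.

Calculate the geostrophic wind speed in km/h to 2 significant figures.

Coriolis parameter at 32°N:
f = 2Ω sin φ = 2 × 7.29×10⁻⁵ × sin 32° = 7.73×10⁻⁵ s⁻¹
Pressure gradient: |∂P/∂n| = 400 Pa / 265000 m = 1.51×10⁻³ Pa/m
Geostrophic balance (pressure-gradient force = Coriolis force):
V_g = (1/(fρ)) |∂P/∂n| = 1.51×10⁻³ / (7.73×10⁻⁵ × 1.25) = 15.6 m/s
Converting: 15.6 m/s × 3.6 = 56 km/h

56 km/h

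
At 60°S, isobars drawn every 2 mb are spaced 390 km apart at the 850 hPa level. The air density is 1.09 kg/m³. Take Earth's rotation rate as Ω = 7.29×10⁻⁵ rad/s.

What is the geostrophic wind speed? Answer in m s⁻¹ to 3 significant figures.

Coriolis parameter at 60°S:
f = 2Ω sin φ = 2 × 7.29×10⁻⁵ × sin 60° = 1.26×10⁻⁴ s⁻¹
Pressure gradient: |∂P/∂n| = 200 Pa / 390000 m = 5.13×10⁻⁴ Pa/m
Geostrophic balance (pressure-gradient force = Coriolis force):
V_g = (1/(fρ)) |∂P/∂n| = 5.13×10⁻⁴ / (1.26×10⁻⁴ × 1.09) = 3.73 m/s

3.73 m s⁻¹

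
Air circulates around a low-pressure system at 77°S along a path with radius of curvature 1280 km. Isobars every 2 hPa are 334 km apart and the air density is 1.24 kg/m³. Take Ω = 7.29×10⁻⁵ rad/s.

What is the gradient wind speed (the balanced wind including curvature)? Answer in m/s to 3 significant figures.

3.34 m/s

Coriolis parameter at 77°S:
f = 2Ω sin φ = 2 × 7.29×10⁻⁵ × sin 77° = 1.42×10⁻⁴ s⁻¹
Pressure gradient: |∂P/∂n| = 200 Pa / 334000 m = 5.99×10⁻⁴ Pa/m
Geostrophic speed: V_g = |∂P/∂n|/(fρ) = 5.99×10⁻⁴/(1.42×10⁻⁴ × 1.24) = 3.40 m/s
Around a low, centrifugal force acts outward with Coriolis, so pressure-gradient force balances both:
(1/ρ)|∂P/∂n| = fV + V²/R  →  V² + fR·V − fR·V_g = 0
With fR = 1.42×10⁻⁴ × 1280×10³ m = 182 m/s:
V = [−fR + √((fR)² + 4 fR V_g)]/2 = [−182 + √(182² + 4×182×3.4)]/2 = 3.34 m/s
Subgeostrophic (V < V_g = 3.4 m/s), as expected around a low.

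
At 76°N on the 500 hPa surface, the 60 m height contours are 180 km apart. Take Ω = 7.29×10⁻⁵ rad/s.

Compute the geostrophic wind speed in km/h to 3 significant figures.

83.2 km/h

Coriolis parameter at 76°N:
f = 2Ω sin φ = 2 × 7.29×10⁻⁵ × sin 76° = 1.41×10⁻⁴ s⁻¹
Height gradient: |∂Z/∂n| = 60 m / 180000 m = 3.33×10⁻⁴
On a pressure surface, geostrophic balance gives V_g = (g/f)|∂Z/∂n|:
V_g = 9.81 × 3.33×10⁻⁴ / 1.41×10⁻⁴ = 23.1 m/s
Converting: 23.1 m/s × 3.6 = 83.2 km/h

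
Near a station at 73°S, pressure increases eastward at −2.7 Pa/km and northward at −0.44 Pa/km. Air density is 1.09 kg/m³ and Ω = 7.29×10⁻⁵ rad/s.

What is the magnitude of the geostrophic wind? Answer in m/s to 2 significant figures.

Coriolis parameter at 73°S:
f = 2Ω sin φ = 2 × 7.29×10⁻⁵ × sin 73° = 1.39×10⁻⁴ s⁻¹
In the Southern Hemisphere f is negative: f = −1.39×10⁻⁴ s⁻¹.
Component geostrophic relations (x east, y north):
u_g = −(1/(fρ)) ∂P/∂y,  v_g = (1/(fρ)) ∂P/∂x
u_g = −(−0.44×10⁻³)/(−1.39×10⁻⁴ × 1.09) = −2.90 m/s;  v_g = (−2.7×10⁻³)/(−1.39×10⁻⁴ × 1.09) = 17.8 m/s
|V_g| = √(u_g² + v_g²) = 18.0 m/s

18 m/s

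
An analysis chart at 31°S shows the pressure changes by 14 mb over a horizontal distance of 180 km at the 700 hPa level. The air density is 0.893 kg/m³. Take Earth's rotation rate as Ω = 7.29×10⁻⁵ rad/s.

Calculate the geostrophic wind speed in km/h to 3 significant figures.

Coriolis parameter at 31°S:
f = 2Ω sin φ = 2 × 7.29×10⁻⁵ × sin 31° = 7.51×10⁻⁵ s⁻¹
Pressure gradient: |∂P/∂n| = 1400 Pa / 180000 m = 7.78×10⁻³ Pa/m
Geostrophic balance (pressure-gradient force = Coriolis force):
V_g = (1/(fρ)) |∂P/∂n| = 7.78×10⁻³ / (7.51×10⁻⁵ × 0.893) = 116 m/s
Converting: 116 m/s × 3.6 = 418 km/h

418 km/h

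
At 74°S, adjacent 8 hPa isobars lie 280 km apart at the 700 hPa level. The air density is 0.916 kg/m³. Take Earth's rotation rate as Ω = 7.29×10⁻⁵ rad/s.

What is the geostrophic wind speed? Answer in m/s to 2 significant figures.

Coriolis parameter at 74°S:
f = 2Ω sin φ = 2 × 7.29×10⁻⁵ × sin 74° = 1.40×10⁻⁴ s⁻¹
Pressure gradient: |∂P/∂n| = 800 Pa / 280000 m = 2.86×10⁻³ Pa/m
Geostrophic balance (pressure-gradient force = Coriolis force):
V_g = (1/(fρ)) |∂P/∂n| = 2.86×10⁻³ / (1.40×10⁻⁴ × 0.916) = 22.3 m/s

22 m/s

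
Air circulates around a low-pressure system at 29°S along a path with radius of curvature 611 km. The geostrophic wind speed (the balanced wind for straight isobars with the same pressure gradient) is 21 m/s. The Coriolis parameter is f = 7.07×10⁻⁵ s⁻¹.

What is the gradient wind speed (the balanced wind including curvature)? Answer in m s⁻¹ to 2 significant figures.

15 m s⁻¹

Around a low, centrifugal force acts outward with Coriolis, so pressure-gradient force balances both:
(1/ρ)|∂P/∂n| = fV + V²/R  →  V² + fR·V − fR·V_g = 0
With fR = 7.07×10⁻⁵ × 611×10³ m = 43.2 m/s:
V = [−fR + √((fR)² + 4 fR V_g)]/2 = [−43.2 + √(43.2² + 4×43.2×21)]/2 = 15.5 m/s
Subgeostrophic (V < V_g = 21 m/s), as expected around a low.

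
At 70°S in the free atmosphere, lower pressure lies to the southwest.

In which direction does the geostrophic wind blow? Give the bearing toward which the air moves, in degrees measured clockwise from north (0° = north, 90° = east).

The pressure-gradient force points toward the southwest (bearing 225°).
Geostrophic balance: in the Southern Hemisphere the Coriolis force deflects motion to the left, so the geostrophic wind blows 90° to the left of the pressure-gradient force (low pressure on the right).
Rotating 225° by 90° counterclockwise gives 135° — the wind blows toward the southeast.

135°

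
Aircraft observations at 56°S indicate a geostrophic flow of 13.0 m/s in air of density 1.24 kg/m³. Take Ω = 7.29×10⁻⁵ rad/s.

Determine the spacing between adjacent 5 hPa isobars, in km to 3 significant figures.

Coriolis parameter at 56°S:
f = 2Ω sin φ = 2 × 7.29×10⁻⁵ × sin 56° = 1.21×10⁻⁴ s⁻¹
Geostrophic balance rearranged: |∂P/∂n| = f ρ V_g
|∂P/∂n| = 1.21×10⁻⁴ × 1.24 × 13.0 = 1.95×10⁻³ Pa/m
Isobar spacing: Δn = ΔP/|∂P/∂n| = 500 Pa / 1.95×10⁻³ Pa/m = 256610 m ≈ 257 km

257 km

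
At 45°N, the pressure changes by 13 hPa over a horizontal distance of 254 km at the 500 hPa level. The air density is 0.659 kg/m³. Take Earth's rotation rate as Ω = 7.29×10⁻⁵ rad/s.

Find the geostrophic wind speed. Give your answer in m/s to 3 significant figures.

Coriolis parameter at 45°N:
f = 2Ω sin φ = 2 × 7.29×10⁻⁵ × sin 45° = 1.03×10⁻⁴ s⁻¹
Pressure gradient: |∂P/∂n| = 1300 Pa / 254000 m = 5.12×10⁻³ Pa/m
Geostrophic balance (pressure-gradient force = Coriolis force):
V_g = (1/(fρ)) |∂P/∂n| = 5.12×10⁻³ / (1.03×10⁻⁴ × 0.659) = 75.3 m/s

75.3 m/s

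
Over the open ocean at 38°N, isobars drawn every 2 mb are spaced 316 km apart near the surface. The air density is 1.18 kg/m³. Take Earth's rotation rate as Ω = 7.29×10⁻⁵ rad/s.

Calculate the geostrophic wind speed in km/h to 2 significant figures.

Coriolis parameter at 38°N:
f = 2Ω sin φ = 2 × 7.29×10⁻⁵ × sin 38° = 8.98×10⁻⁵ s⁻¹
Pressure gradient: |∂P/∂n| = 200 Pa / 316000 m = 6.33×10⁻⁴ Pa/m
Geostrophic balance (pressure-gradient force = Coriolis force):
V_g = (1/(fρ)) |∂P/∂n| = 6.33×10⁻⁴ / (8.98×10⁻⁵ × 1.18) = 5.98 m/s
Converting: 5.98 m/s × 3.6 = 22 km/h

22 km/h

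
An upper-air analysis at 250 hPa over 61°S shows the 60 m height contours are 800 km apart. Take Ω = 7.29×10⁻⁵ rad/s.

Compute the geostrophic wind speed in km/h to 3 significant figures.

Coriolis parameter at 61°S:
f = 2Ω sin φ = 2 × 7.29×10⁻⁵ × sin 61° = 1.28×10⁻⁴ s⁻¹
Height gradient: |∂Z/∂n| = 60 m / 800000 m = 7.50×10⁻⁵
On a pressure surface, geostrophic balance gives V_g = (g/f)|∂Z/∂n|:
V_g = 9.81 × 7.50×10⁻⁵ / 1.28×10⁻⁴ = 5.77 m/s
Converting: 5.77 m/s × 3.6 = 20.8 km/h

20.8 km/h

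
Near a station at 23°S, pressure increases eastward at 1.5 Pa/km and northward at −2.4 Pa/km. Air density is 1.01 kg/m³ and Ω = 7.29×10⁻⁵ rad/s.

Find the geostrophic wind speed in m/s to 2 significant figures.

Coriolis parameter at 23°S:
f = 2Ω sin φ = 2 × 7.29×10⁻⁵ × sin 23° = 5.70×10⁻⁵ s⁻¹
In the Southern Hemisphere f is negative: f = −5.70×10⁻⁵ s⁻¹.
Component geostrophic relations (x east, y north):
u_g = −(1/(fρ)) ∂P/∂y,  v_g = (1/(fρ)) ∂P/∂x
u_g = −(−2.4×10⁻³)/(−5.70×10⁻⁵ × 1.01) = −41.7 m/s;  v_g = (1.5×10⁻³)/(−5.70×10⁻⁵ × 1.01) = −26.1 m/s
|V_g| = √(u_g² + v_g²) = 49.2 m/s

49 m/s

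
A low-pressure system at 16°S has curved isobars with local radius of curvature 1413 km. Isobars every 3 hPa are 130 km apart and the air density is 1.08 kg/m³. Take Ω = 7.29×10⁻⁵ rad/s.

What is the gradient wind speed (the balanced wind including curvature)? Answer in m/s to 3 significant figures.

Coriolis parameter at 16°S:
f = 2Ω sin φ = 2 × 7.29×10⁻⁵ × sin 16° = 4.02×10⁻⁵ s⁻¹
Pressure gradient: |∂P/∂n| = 300 Pa / 130000 m = 2.31×10⁻³ Pa/m
Geostrophic speed: V_g = |∂P/∂n|/(fρ) = 2.31×10⁻³/(4.02×10⁻⁵ × 1.08) = 53.2 m/s
Around a low, centrifugal force acts outward with Coriolis, so pressure-gradient force balances both:
(1/ρ)|∂P/∂n| = fV + V²/R  →  V² + fR·V − fR·V_g = 0
With fR = 4.02×10⁻⁵ × 1413×10³ m = 56.8 m/s:
V = [−fR + √((fR)² + 4 fR V_g)]/2 = [−56.8 + √(56.8² + 4×56.8×53.2)]/2 = 33.5 m/s
Subgeostrophic (V < V_g = 53.2 m/s), as expected around a low.

33.5 m/s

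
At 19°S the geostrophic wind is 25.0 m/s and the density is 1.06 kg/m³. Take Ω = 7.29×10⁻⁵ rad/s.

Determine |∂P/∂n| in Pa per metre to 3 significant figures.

1.26×10⁻³ Pa/m

Coriolis parameter at 19°S:
f = 2Ω sin φ = 2 × 7.29×10⁻⁵ × sin 19° = 4.75×10⁻⁵ s⁻¹
Geostrophic balance rearranged: |∂P/∂n| = f ρ V_g
|∂P/∂n| = 4.75×10⁻⁵ × 1.06 × 25.0 = 1.26×10⁻³ Pa/m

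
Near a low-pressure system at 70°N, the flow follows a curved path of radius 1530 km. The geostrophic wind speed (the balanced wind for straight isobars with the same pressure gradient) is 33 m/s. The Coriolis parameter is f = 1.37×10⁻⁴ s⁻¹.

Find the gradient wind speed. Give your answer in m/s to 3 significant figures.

Around a low, centrifugal force acts outward with Coriolis, so pressure-gradient force balances both:
(1/ρ)|∂P/∂n| = fV + V²/R  →  V² + fR·V − fR·V_g = 0
With fR = 1.37×10⁻⁴ × 1530×10³ m = 210 m/s:
V = [−fR + √((fR)² + 4 fR V_g)]/2 = [−210 + √(210² + 4×210×33)]/2 = 29 m/s
Subgeostrophic (V < V_g = 33 m/s), as expected around a low.

29.0 m/s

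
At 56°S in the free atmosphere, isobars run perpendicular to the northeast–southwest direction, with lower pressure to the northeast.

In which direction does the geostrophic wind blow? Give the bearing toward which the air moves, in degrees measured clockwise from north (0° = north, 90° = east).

315°

The pressure-gradient force points toward the northeast (bearing 045°).
Geostrophic balance: in the Southern Hemisphere the Coriolis force deflects motion to the left, so the geostrophic wind blows 90° to the left of the pressure-gradient force (low pressure on the right).
Rotating 045° by 90° counterclockwise gives 315° — the wind blows toward the northwest.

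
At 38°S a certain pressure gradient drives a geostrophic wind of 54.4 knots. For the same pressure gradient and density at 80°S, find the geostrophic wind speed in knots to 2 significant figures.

34 knots

With the same pressure gradient and density, V_g ∝ 1/f ∝ 1/sin φ.
V₂ = V₁ · sin φ₁ / sin φ₂ = 54.4 × sin 38° / sin 80°
V₂ = 54.4 × 0.6157/0.9848 = 34 knots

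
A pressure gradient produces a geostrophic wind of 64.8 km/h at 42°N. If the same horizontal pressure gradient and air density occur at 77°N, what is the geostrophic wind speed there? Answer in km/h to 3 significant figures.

With the same pressure gradient and density, V_g ∝ 1/f ∝ 1/sin φ.
V₂ = V₁ · sin φ₁ / sin φ₂ = 64.8 × sin 42° / sin 77°
V₂ = 64.8 × 0.6691/0.9744 = 44.5 km/h

44.5 km/h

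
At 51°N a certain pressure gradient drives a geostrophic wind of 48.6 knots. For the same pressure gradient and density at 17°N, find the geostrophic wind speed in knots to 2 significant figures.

130 knots

With the same pressure gradient and density, V_g ∝ 1/f ∝ 1/sin φ.
V₂ = V₁ · sin φ₁ / sin φ₂ = 48.6 × sin 51° / sin 17°
V₂ = 48.6 × 0.7771/0.2924 = 130 knots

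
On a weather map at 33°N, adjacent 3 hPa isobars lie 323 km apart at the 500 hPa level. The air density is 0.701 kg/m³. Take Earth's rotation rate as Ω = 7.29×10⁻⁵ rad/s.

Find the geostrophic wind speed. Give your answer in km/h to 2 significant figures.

60 km/h

Coriolis parameter at 33°N:
f = 2Ω sin φ = 2 × 7.29×10⁻⁵ × sin 33° = 7.94×10⁻⁵ s⁻¹
Pressure gradient: |∂P/∂n| = 300 Pa / 323000 m = 9.29×10⁻⁴ Pa/m
Geostrophic balance (pressure-gradient force = Coriolis force):
V_g = (1/(fρ)) |∂P/∂n| = 9.29×10⁻⁴ / (7.94×10⁻⁵ × 0.701) = 16.7 m/s
Converting: 16.7 m/s × 3.6 = 60 km/h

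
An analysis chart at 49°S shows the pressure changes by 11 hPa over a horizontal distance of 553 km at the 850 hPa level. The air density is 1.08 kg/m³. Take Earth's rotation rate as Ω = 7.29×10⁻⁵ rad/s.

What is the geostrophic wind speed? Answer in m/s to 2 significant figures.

17 m/s

Coriolis parameter at 49°S:
f = 2Ω sin φ = 2 × 7.29×10⁻⁵ × sin 49° = 1.10×10⁻⁴ s⁻¹
Pressure gradient: |∂P/∂n| = 1100 Pa / 553000 m = 1.99×10⁻³ Pa/m
Geostrophic balance (pressure-gradient force = Coriolis force):
V_g = (1/(fρ)) |∂P/∂n| = 1.99×10⁻³ / (1.10×10⁻⁴ × 1.08) = 16.7 m/s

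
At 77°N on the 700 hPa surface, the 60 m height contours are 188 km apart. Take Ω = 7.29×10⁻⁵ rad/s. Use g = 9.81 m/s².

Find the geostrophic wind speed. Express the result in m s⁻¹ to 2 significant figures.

Coriolis parameter at 77°N:
f = 2Ω sin φ = 2 × 7.29×10⁻⁵ × sin 77° = 1.42×10⁻⁴ s⁻¹
Height gradient: |∂Z/∂n| = 60 m / 188000 m = 3.19×10⁻⁴
On a pressure surface, geostrophic balance gives V_g = (g/f)|∂Z/∂n|:
V_g = 9.81 × 3.19×10⁻⁴ / 1.42×10⁻⁴ = 22.0 m/s

22 m s⁻¹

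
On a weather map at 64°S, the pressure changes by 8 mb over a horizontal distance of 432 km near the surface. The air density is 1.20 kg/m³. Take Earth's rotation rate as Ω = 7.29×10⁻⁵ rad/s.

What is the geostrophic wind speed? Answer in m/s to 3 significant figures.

Coriolis parameter at 64°S:
f = 2Ω sin φ = 2 × 7.29×10⁻⁵ × sin 64° = 1.31×10⁻⁴ s⁻¹
Pressure gradient: |∂P/∂n| = 800 Pa / 432000 m = 1.85×10⁻³ Pa/m
Geostrophic balance (pressure-gradient force = Coriolis force):
V_g = (1/(fρ)) |∂P/∂n| = 1.85×10⁻³ / (1.31×10⁻⁴ × 1.20) = 11.8 m/s

11.8 m/s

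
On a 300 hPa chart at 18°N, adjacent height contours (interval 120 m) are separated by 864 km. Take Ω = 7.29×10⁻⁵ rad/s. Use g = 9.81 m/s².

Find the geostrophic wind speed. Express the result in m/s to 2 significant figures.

30 m/s

Coriolis parameter at 18°N:
f = 2Ω sin φ = 2 × 7.29×10⁻⁵ × sin 18° = 4.51×10⁻⁵ s⁻¹
Height gradient: |∂Z/∂n| = 120 m / 864000 m = 1.39×10⁻⁴
On a pressure surface, geostrophic balance gives V_g = (g/f)|∂Z/∂n|:
V_g = 9.81 × 1.39×10⁻⁴ / 4.51×10⁻⁵ = 30.2 m/s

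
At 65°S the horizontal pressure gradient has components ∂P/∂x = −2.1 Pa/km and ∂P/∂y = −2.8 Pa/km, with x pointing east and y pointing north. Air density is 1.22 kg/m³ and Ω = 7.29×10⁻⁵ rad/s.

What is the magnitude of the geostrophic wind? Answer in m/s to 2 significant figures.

Coriolis parameter at 65°S:
f = 2Ω sin φ = 2 × 7.29×10⁻⁵ × sin 65° = 1.32×10⁻⁴ s⁻¹
In the Southern Hemisphere f is negative: f = −1.32×10⁻⁴ s⁻¹.
Component geostrophic relations (x east, y north):
u_g = −(1/(fρ)) ∂P/∂y,  v_g = (1/(fρ)) ∂P/∂x
u_g = −(−2.8×10⁻³)/(−1.32×10⁻⁴ × 1.22) = −17.4 m/s;  v_g = (−2.1×10⁻³)/(−1.32×10⁻⁴ × 1.22) = 13.0 m/s
|V_g| = √(u_g² + v_g²) = 21.7 m/s

22 m/s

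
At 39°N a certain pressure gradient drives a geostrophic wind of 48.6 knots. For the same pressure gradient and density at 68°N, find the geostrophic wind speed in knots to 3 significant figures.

33.0 knots

With the same pressure gradient and density, V_g ∝ 1/f ∝ 1/sin φ.
V₂ = V₁ · sin φ₁ / sin φ₂ = 48.6 × sin 39° / sin 68°
V₂ = 48.6 × 0.6293/0.9272 = 33.0 knots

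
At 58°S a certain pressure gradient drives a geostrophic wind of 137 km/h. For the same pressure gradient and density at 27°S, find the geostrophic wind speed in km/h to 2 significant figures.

260 km/h

With the same pressure gradient and density, V_g ∝ 1/f ∝ 1/sin φ.
V₂ = V₁ · sin φ₁ / sin φ₂ = 137 × sin 58° / sin 27°
V₂ = 137 × 0.8480/0.4540 = 260 km/h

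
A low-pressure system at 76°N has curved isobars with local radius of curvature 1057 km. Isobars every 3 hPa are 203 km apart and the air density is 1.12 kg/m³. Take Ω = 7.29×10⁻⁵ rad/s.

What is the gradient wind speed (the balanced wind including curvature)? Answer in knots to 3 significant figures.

Coriolis parameter at 76°N:
f = 2Ω sin φ = 2 × 7.29×10⁻⁵ × sin 76° = 1.41×10⁻⁴ s⁻¹
Pressure gradient: |∂P/∂n| = 300 Pa / 203000 m = 1.48×10⁻³ Pa/m
Geostrophic speed: V_g = |∂P/∂n|/(fρ) = 1.48×10⁻³/(1.41×10⁻⁴ × 1.12) = 9.33 m/s
Around a low, centrifugal force acts outward with Coriolis, so pressure-gradient force balances both:
(1/ρ)|∂P/∂n| = fV + V²/R  →  V² + fR·V − fR·V_g = 0
With fR = 1.41×10⁻⁴ × 1057×10³ m = 150 m/s:
V = [−fR + √((fR)² + 4 fR V_g)]/2 = [−150 + √(150² + 4×150×9.33)]/2 = 8.81 m/s
Subgeostrophic (V < V_g = 9.33 m/s), as expected around a low.
Converting: 8.81 m/s × 1.944 = 17.1 knots

17.1 knots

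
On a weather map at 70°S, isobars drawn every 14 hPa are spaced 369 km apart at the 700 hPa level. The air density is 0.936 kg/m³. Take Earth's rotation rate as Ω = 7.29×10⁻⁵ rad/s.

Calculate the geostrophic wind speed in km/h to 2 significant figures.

110 km/h

Coriolis parameter at 70°S:
f = 2Ω sin φ = 2 × 7.29×10⁻⁵ × sin 70° = 1.37×10⁻⁴ s⁻¹
Pressure gradient: |∂P/∂n| = 1400 Pa / 369000 m = 3.79×10⁻³ Pa/m
Geostrophic balance (pressure-gradient force = Coriolis force):
V_g = (1/(fρ)) |∂P/∂n| = 3.79×10⁻³ / (1.37×10⁻⁴ × 0.936) = 29.6 m/s
Converting: 29.6 m/s × 3.6 = 110 km/h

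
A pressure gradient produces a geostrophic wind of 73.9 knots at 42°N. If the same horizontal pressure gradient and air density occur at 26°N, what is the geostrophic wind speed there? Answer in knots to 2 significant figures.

With the same pressure gradient and density, V_g ∝ 1/f ∝ 1/sin φ.
V₂ = V₁ · sin φ₁ / sin φ₂ = 73.9 × sin 42° / sin 26°
V₂ = 73.9 × 0.6691/0.4384 = 110 knots

110 knots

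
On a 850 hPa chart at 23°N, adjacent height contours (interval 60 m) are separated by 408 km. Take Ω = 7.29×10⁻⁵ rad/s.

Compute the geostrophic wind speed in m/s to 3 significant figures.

25.3 m/s

Coriolis parameter at 23°N:
f = 2Ω sin φ = 2 × 7.29×10⁻⁵ × sin 23° = 5.70×10⁻⁵ s⁻¹
Height gradient: |∂Z/∂n| = 60 m / 408000 m = 1.47×10⁻⁴
On a pressure surface, geostrophic balance gives V_g = (g/f)|∂Z/∂n|:
V_g = 9.81 × 1.47×10⁻⁴ / 5.70×10⁻⁵ = 25.3 m/s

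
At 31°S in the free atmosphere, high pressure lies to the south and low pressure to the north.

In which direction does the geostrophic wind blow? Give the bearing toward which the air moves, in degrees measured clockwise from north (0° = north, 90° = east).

270°

The pressure-gradient force points toward the north (bearing 000°).
Geostrophic balance: in the Southern Hemisphere the Coriolis force deflects motion to the left, so the geostrophic wind blows 90° to the left of the pressure-gradient force (low pressure on the right).
Rotating 000° by 90° counterclockwise gives 270° — the wind blows toward the west.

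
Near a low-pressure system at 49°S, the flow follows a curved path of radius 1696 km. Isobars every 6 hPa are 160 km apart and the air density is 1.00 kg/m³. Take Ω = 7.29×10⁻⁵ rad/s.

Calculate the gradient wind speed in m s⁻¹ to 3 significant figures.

Coriolis parameter at 49°S:
f = 2Ω sin φ = 2 × 7.29×10⁻⁵ × sin 49° = 1.10×10⁻⁴ s⁻¹
Pressure gradient: |∂P/∂n| = 600 Pa / 160000 m = 3.75×10⁻³ Pa/m
Geostrophic speed: V_g = |∂P/∂n|/(fρ) = 3.75×10⁻³/(1.10×10⁻⁴ × 1.00) = 34.1 m/s
Around a low, centrifugal force acts outward with Coriolis, so pressure-gradient force balances both:
(1/ρ)|∂P/∂n| = fV + V²/R  →  V² + fR·V − fR·V_g = 0
With fR = 1.10×10⁻⁴ × 1696×10³ m = 187 m/s:
V = [−fR + √((fR)² + 4 fR V_g)]/2 = [−187 + √(187² + 4×187×34.1)]/2 = 29.4 m/s
Subgeostrophic (V < V_g = 34.1 m/s), as expected around a low.

29.4 m s⁻¹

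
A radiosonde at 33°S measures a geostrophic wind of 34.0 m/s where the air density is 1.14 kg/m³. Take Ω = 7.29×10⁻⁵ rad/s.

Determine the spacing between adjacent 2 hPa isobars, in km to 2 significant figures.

65 km

Coriolis parameter at 33°S:
f = 2Ω sin φ = 2 × 7.29×10⁻⁵ × sin 33° = 7.94×10⁻⁵ s⁻¹
Geostrophic balance rearranged: |∂P/∂n| = f ρ V_g
|∂P/∂n| = 7.94×10⁻⁵ × 1.14 × 34.0 = 3.08×10⁻³ Pa/m
Isobar spacing: Δn = ΔP/|∂P/∂n| = 200 Pa / 3.08×10⁻³ Pa/m = 64980 m ≈ 65 km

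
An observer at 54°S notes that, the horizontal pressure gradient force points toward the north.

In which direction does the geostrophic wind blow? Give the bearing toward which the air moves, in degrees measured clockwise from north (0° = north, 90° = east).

The pressure-gradient force points toward the north (bearing 000°).
Geostrophic balance: in the Southern Hemisphere the Coriolis force deflects motion to the left, so the geostrophic wind blows 90° to the left of the pressure-gradient force (low pressure on the right).
Rotating 000° by 90° counterclockwise gives 270° — the wind blows toward the west.

270°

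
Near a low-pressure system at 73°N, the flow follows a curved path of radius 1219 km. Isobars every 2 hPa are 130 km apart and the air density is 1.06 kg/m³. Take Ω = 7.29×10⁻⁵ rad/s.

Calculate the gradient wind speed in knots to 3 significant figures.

Coriolis parameter at 73°N:
f = 2Ω sin φ = 2 × 7.29×10⁻⁵ × sin 73° = 1.39×10⁻⁴ s⁻¹
Pressure gradient: |∂P/∂n| = 200 Pa / 130000 m = 1.54×10⁻³ Pa/m
Geostrophic speed: V_g = |∂P/∂n|/(fρ) = 1.54×10⁻³/(1.39×10⁻⁴ × 1.06) = 10.4 m/s
Around a low, centrifugal force acts outward with Coriolis, so pressure-gradient force balances both:
(1/ρ)|∂P/∂n| = fV + V²/R  →  V² + fR·V − fR·V_g = 0
With fR = 1.39×10⁻⁴ × 1219×10³ m = 170 m/s:
V = [−fR + √((fR)² + 4 fR V_g)]/2 = [−170 + √(170² + 4×170×10.4)]/2 = 9.84 m/s
Subgeostrophic (V < V_g = 10.4 m/s), as expected around a low.
Converting: 9.84 m/s × 1.944 = 19.1 knots

19.1 knots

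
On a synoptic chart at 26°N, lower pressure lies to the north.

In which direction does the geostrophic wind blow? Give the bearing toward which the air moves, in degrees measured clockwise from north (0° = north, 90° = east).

The pressure-gradient force points toward the north (bearing 000°).
Geostrophic balance: in the Northern Hemisphere the Coriolis force deflects motion to the right, so the geostrophic wind blows 90° to the right of the pressure-gradient force (low pressure on the left).
Rotating 000° by 90° clockwise gives 090° — the wind blows toward the east.

090°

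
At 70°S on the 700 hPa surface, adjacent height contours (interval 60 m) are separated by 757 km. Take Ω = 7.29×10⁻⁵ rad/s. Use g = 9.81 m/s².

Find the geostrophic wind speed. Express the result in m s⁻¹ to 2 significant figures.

5.7 m s⁻¹

Coriolis parameter at 70°S:
f = 2Ω sin φ = 2 × 7.29×10⁻⁵ × sin 70° = 1.37×10⁻⁴ s⁻¹
Height gradient: |∂Z/∂n| = 60 m / 757000 m = 7.93×10⁻⁵
On a pressure surface, geostrophic balance gives V_g = (g/f)|∂Z/∂n|:
V_g = 9.81 × 7.93×10⁻⁵ / 1.37×10⁻⁴ = 5.68 m/s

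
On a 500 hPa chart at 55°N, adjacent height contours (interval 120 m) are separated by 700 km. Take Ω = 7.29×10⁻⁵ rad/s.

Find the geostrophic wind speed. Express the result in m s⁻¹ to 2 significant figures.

Coriolis parameter at 55°N:
f = 2Ω sin φ = 2 × 7.29×10⁻⁵ × sin 55° = 1.19×10⁻⁴ s⁻¹
Height gradient: |∂Z/∂n| = 120 m / 700000 m = 1.71×10⁻⁴
On a pressure surface, geostrophic balance gives V_g = (g/f)|∂Z/∂n|:
V_g = 9.81 × 1.71×10⁻⁴ / 1.19×10⁻⁴ = 14.1 m/s

14 m s⁻¹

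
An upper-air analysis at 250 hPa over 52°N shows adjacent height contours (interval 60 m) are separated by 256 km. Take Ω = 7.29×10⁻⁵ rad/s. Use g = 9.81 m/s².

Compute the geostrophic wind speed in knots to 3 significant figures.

38.9 knots

Coriolis parameter at 52°N:
f = 2Ω sin φ = 2 × 7.29×10⁻⁵ × sin 52° = 1.15×10⁻⁴ s⁻¹
Height gradient: |∂Z/∂n| = 60 m / 256000 m = 2.34×10⁻⁴
On a pressure surface, geostrophic balance gives V_g = (g/f)|∂Z/∂n|:
V_g = 9.81 × 2.34×10⁻⁴ / 1.15×10⁻⁴ = 20.0 m/s
Converting: 20.0 m/s × 1.944 = 38.9 knots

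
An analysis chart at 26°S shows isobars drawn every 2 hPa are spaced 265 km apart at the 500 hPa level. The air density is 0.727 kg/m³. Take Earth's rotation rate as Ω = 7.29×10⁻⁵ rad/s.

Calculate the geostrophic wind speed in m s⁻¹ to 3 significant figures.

Coriolis parameter at 26°S:
f = 2Ω sin φ = 2 × 7.29×10⁻⁵ × sin 26° = 6.39×10⁻⁵ s⁻¹
Pressure gradient: |∂P/∂n| = 200 Pa / 265000 m = 7.55×10⁻⁴ Pa/m
Geostrophic balance (pressure-gradient force = Coriolis force):
V_g = (1/(fρ)) |∂P/∂n| = 7.55×10⁻⁴ / (6.39×10⁻⁵ × 0.727) = 16.2 m/s

16.2 m s⁻¹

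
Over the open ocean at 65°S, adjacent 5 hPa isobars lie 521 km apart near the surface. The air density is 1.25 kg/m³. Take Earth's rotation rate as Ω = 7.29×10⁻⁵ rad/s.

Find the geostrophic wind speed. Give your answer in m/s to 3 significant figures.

5.81 m/s

Coriolis parameter at 65°S:
f = 2Ω sin φ = 2 × 7.29×10⁻⁵ × sin 65° = 1.32×10⁻⁴ s⁻¹
Pressure gradient: |∂P/∂n| = 500 Pa / 521000 m = 9.60×10⁻⁴ Pa/m
Geostrophic balance (pressure-gradient force = Coriolis force):
V_g = (1/(fρ)) |∂P/∂n| = 9.60×10⁻⁴ / (1.32×10⁻⁴ × 1.25) = 5.81 m/s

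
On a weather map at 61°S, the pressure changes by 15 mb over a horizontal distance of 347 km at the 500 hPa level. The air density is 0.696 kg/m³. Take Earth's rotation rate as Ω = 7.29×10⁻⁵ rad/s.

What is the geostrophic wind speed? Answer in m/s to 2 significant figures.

Coriolis parameter at 61°S:
f = 2Ω sin φ = 2 × 7.29×10⁻⁵ × sin 61° = 1.28×10⁻⁴ s⁻¹
Pressure gradient: |∂P/∂n| = 1500 Pa / 347000 m = 4.32×10⁻³ Pa/m
Geostrophic balance (pressure-gradient force = Coriolis force):
V_g = (1/(fρ)) |∂P/∂n| = 4.32×10⁻³ / (1.28×10⁻⁴ × 0.696) = 48.7 m/s

49 m/s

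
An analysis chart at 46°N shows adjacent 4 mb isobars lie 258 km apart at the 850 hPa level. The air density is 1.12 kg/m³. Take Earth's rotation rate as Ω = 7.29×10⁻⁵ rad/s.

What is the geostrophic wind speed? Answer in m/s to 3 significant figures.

Coriolis parameter at 46°N:
f = 2Ω sin φ = 2 × 7.29×10⁻⁵ × sin 46° = 1.05×10⁻⁴ s⁻¹
Pressure gradient: |∂P/∂n| = 400 Pa / 258000 m = 1.55×10⁻³ Pa/m
Geostrophic balance (pressure-gradient force = Coriolis force):
V_g = (1/(fρ)) |∂P/∂n| = 1.55×10⁻³ / (1.05×10⁻⁴ × 1.12) = 13.2 m/s

13.2 m/s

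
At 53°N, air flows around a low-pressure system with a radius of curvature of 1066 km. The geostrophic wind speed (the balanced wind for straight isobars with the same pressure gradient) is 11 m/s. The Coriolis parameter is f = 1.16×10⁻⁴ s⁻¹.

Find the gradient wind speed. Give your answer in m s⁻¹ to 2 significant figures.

Around a low, centrifugal force acts outward with Coriolis, so pressure-gradient force balances both:
(1/ρ)|∂P/∂n| = fV + V²/R  →  V² + fR·V − fR·V_g = 0
With fR = 1.16×10⁻⁴ × 1066×10³ m = 124 m/s:
V = [−fR + √((fR)² + 4 fR V_g)]/2 = [−124 + √(124² + 4×124×11)]/2 = 10.2 m/s
Subgeostrophic (V < V_g = 11 m/s), as expected around a low.

10 m s⁻¹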